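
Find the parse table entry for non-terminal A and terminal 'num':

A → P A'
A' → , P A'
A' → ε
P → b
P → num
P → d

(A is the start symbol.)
A → P A'

To find M[A, 'num'], we find productions for A where 'num' is in the predict set (PREDICT(N → α) = (FIRST(α) \ {ε}) ∪ (FOLLOW(N) if α ⇒* ε)).

Relevant sets:
  FIRST(P) = { 'b', 'd', 'num' }

A → P A': PREDICT = { 'b', 'd', 'num' }
  'num' is in predict set, so this production goes in M[A, 'num']

M[A, 'num'] = A → P A'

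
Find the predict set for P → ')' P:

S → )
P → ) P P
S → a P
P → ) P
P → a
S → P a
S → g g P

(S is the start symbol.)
PREDICT(P → ')' P) = (FIRST(RHS) \ {ε}) ∪ (FOLLOW(P) if ε ∈ FIRST(RHS), i.e. RHS ⇒* ε)
FIRST(')' P) = { ')' }
ε ∉ FIRST(')' P), so FOLLOW(P) is not added.
PREDICT(P → ')' P) = { ')' }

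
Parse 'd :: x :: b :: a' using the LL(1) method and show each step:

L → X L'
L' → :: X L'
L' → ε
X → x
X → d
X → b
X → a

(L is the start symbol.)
Stack is shown with the top on the left.

Stack      Input               Action
-------------------------------------
L $        d :: x :: b :: a $  output L → X L'
X L' $     d :: x :: b :: a $  output X → d
d L' $     d :: x :: b :: a $  match 'd'
L' $       :: x :: b :: a $    output L' → :: X L'
:: X L' $  :: x :: b :: a $    match '::'
X L' $     x :: b :: a $       output X → x
x L' $     x :: b :: a $       match 'x'
L' $       :: b :: a $         output L' → :: X L'
:: X L' $  :: b :: a $         match '::'
X L' $     b :: a $            output X → b
b L' $     b :: a $            match 'b'
L' $       :: a $              output L' → :: X L'
:: X L' $  :: a $              match '::'
X L' $     a $                 output X → a
a L' $     a $                 match 'a'
L' $       $                   output L' → ε
$          $                   accept

The string is accepted.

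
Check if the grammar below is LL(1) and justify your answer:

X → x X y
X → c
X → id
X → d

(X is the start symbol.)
For X:
  PREDICT(X → x X y) = { 'x' }
  PREDICT(X → c) = { 'c' }
  PREDICT(X → id) = { 'id' }
  PREDICT(X → d) = { 'd' }

All predict sets are disjoint. The grammar IS LL(1).

Answer: Yes, the grammar is LL(1).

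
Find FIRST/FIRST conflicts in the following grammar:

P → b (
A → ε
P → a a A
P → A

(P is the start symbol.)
No FIRST/FIRST conflicts.

A FIRST/FIRST conflict occurs when two productions N → α and N → β for the same non-terminal have FIRST(α) ∩ FIRST(β) ≠ ∅ (with ε ∈ FIRST of a nullable right-hand side, so two nullable alternatives also conflict).

FIRST sets of the non-terminals at (or reachable through a nullable prefix from) the front of some alternative:
  FIRST(A) = { ε }

Productions for P:
  P → b (: FIRST = { 'b' }
  P → a a A: FIRST = { 'a' }
  P → A: FIRST = { ε }
A has only one production, so no FIRST/FIRST conflict is possible there.

All alternatives of each non-terminal have pairwise disjoint FIRST sets.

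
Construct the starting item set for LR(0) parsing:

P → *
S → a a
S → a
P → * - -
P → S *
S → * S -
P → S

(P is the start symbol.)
First, augment the grammar with P' → P
I₀ = CLOSURE({ [P' → . P] }):
  [P' → . P] has the dot before P: add [P → . *], [P → . * - -], [P → . S *], [P → . S]
  [P → . S *] has the dot before S: add [S → . a a], [S → . a], [S → . * S -]
No further items can be added.

I₀ = { [P → . * - -], [P → . *], [P → . S *], [P → . S], [P' → . P], [S → . * S -], [S → . a a], [S → . a] }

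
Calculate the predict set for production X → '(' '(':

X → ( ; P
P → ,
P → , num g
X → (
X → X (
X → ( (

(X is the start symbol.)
{ '(' }

PREDICT(X → '(' '(') = (FIRST(RHS) \ {ε}) ∪ (FOLLOW(X) if ε ∈ FIRST(RHS), i.e. RHS ⇒* ε)
FIRST('(' '(') = { '(' }
ε ∉ FIRST('(' '('), so FOLLOW(X) is not added.
PREDICT(X → '(' '(') = { '(' }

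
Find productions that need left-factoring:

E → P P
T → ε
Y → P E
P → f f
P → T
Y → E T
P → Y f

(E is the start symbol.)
No, left-factoring is not needed

Left-factoring is needed when two productions for the same non-terminal
share a common prefix on the right-hand side.

Productions for Y:
  Y → P E
  Y → E T
Productions for P:
  P → f f
  P → T
  P → Y f

No common prefixes found.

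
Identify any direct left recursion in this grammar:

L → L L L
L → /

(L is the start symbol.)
Yes, L is left-recursive

Direct left recursion occurs when N → N α for some non-terminal N (the right-hand side begins with the left-hand side itself).

L → L L L: LEFT RECURSIVE (starts with L)
L → /: starts with '/'

The grammar has direct left recursion on: L.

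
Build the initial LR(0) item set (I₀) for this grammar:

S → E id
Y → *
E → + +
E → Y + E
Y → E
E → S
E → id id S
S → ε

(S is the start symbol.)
{ [E → . + +], [E → . S], [E → . Y + E], [E → . id id S], [S → . E id], [S → .], [S' → . S], [Y → . *], [Y → . E] }

First, augment the grammar with S' → S
I₀ = CLOSURE({ [S' → . S] }):
  [S' → . S] has the dot before S: add [S → . E id], [S → .]
  [S → . E id] has the dot before E: add [E → . + +], [E → . Y + E], [E → . S], [E → . id id S]
  [E → . Y + E] has the dot before Y: add [Y → . *], [Y → . E]
No further items can be added.

I₀ = { [E → . + +], [E → . S], [E → . Y + E], [E → . id id S], [S → . E id], [S → .], [S' → . S], [Y → . *], [Y → . E] }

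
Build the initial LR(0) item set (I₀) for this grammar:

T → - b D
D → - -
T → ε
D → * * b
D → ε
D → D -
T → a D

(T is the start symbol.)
{ [T → . - b D], [T → . a D], [T → .], [T' → . T] }

First, augment the grammar with T' → T
I₀ = CLOSURE({ [T' → . T] }):
  [T' → . T] has the dot before T: add [T → . - b D], [T → .], [T → . a D]
No further items can be added.

I₀ = { [T → . - b D], [T → . a D], [T → .], [T' → . T] }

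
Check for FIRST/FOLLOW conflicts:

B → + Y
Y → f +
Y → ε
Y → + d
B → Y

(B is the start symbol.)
A FIRST/FOLLOW conflict occurs when a non-terminal N has a nullable alternative N → β (β ⇒* ε) and another alternative N → α with FIRST(α) ∩ FOLLOW(N) ≠ ∅: on such a lookahead the parser cannot decide between expanding α and letting N vanish via β.

Nullable non-terminals: B, Y.
FIRST sets used below: FIRST(Y) = { '+', 'f', ε }

B: nullable alternative(s) B → Y; FOLLOW(B) = { $ }
  B → + Y: FIRST \ {ε} = { '+' } — disjoint from FOLLOW(B)
  B → Y: FIRST \ {ε} = { '+', 'f' } — this is the only nullable alternative, skip

Y: nullable alternative(s) Y → ε; FOLLOW(Y) = { $ }
  Y → f +: FIRST \ {ε} = { 'f' } — disjoint from FOLLOW(Y)
  Y → ε: FIRST \ {ε} = { } — this is the only nullable alternative, skip
  Y → + d: FIRST \ {ε} = { '+' } — disjoint from FOLLOW(Y)

No FIRST/FOLLOW conflicts found.

Answer: No FIRST/FOLLOW conflicts.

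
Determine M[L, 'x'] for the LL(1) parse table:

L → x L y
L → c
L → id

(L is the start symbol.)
L → x L y

To find M[L, 'x'], we find productions for L where 'x' is in the predict set (PREDICT(N → α) = (FIRST(α) \ {ε}) ∪ (FOLLOW(N) if α ⇒* ε)).

L → x L y: PREDICT = { 'x' }
  'x' is in predict set, so this production goes in M[L, 'x']
L → c: PREDICT = { 'c' }
L → id: PREDICT = { 'id' }

M[L, 'x'] = L → x L y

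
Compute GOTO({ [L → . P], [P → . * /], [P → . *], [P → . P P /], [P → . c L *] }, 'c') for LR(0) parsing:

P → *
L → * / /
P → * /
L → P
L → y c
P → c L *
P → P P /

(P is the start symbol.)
{ [L → . * / /], [L → . P], [L → . y c], [P → . * /], [P → . *], [P → . P P /], [P → . c L *], [P → c . L *] }

GOTO(I, 'c') = CLOSURE({ [A → αX.β] : [A → α.Xβ] ∈ I, X = 'c' })

Items with dot before 'c', with the dot advanced:
  [P → . c L *] → [P → c . L *]
Closure of the advanced items:
  [P → c . L *] has the dot before L: add [L → . * / /], [L → . P], [L → . y c]
  [L → . P] has the dot before P: add [P → . *], [P → . * /], [P → . c L *], [P → . P P /]

GOTO = { [L → . * / /], [L → . P], [L → . y c], [P → . * /], [P → . *], [P → . P P /], [P → . c L *], [P → c . L *] }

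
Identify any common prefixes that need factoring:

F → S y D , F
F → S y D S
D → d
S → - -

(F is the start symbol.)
Yes, F has productions with common prefix 'S y D'

Left-factoring is needed when two productions for the same non-terminal
share a common prefix on the right-hand side.

Productions for F:
  F → S y D , F
  F → S y D S

Found common prefix 'S y D' in productions for F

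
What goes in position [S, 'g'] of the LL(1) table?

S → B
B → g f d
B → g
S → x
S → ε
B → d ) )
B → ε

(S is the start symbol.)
S → B

To find M[S, 'g'], we find productions for S where 'g' is in the predict set (PREDICT(N → α) = (FIRST(α) \ {ε}) ∪ (FOLLOW(N) if α ⇒* ε)).

Relevant sets:
  FIRST(B) = { 'd', 'g', ε }
  FOLLOW(S) = { $ }

S → B: PREDICT = { $, 'd', 'g' }
  'g' is in predict set, so this production goes in M[S, 'g']
S → x: PREDICT = { 'x' }
S → ε: PREDICT = { $ }

M[S, 'g'] = S → B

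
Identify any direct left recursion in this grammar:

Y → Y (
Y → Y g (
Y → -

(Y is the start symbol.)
Yes, Y is left-recursive

Direct left recursion occurs when N → N α for some non-terminal N (the right-hand side begins with the left-hand side itself).

Y → Y (: LEFT RECURSIVE (starts with Y)
Y → Y g (: LEFT RECURSIVE (starts with Y)
Y → -: starts with '-'

The grammar has direct left recursion on: Y.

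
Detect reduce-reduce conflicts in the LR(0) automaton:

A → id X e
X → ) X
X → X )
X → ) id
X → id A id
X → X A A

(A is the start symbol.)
No reduce-reduce conflicts

Augment with A' → A and build the canonical LR(0) collection (I0 = CLOSURE({[A' → . A]}), then GOTO on every symbol after a dot until no new states appear). It has 14 states:
  I0: { [A → . id X e], [A' → . A] }  — shift
  I1: { [A' → A .] }  — accept
  I2: { [A → id . X e], [X → . ) X], [X → . ) id], [X → . X )], [X → . X A A], [X → . id A id] }  — shift
  I3: { [X → ) . X], [X → ) . id], [X → . ) X], [X → . ) id], [X → . X )], [X → . X A A], [X → . id A id] }  — shift
  I4: { [A → . id X e], [A → id X . e], [X → X . )], [X → X . A A] }  — shift
  I5: { [A → . id X e], [X → id . A id] }  — shift
  I6: { [X → id A . id] }  — shift
  I7: { [X → id A id .] }  — reduce
  I8: { [X → X ) .] }  — reduce
  I9: { [A → . id X e], [X → X A . A] }  — shift
  I10: { [A → id X e .] }  — reduce
  I11: { [X → X A A .] }  — reduce
  I12: { [A → . id X e], [X → ) X .], [X → X . )], [X → X . A A] }  — shift, reduce
  I13: { [A → . id X e], [X → ) id .], [X → id . A id] }  — shift, reduce

No state contains more than one complete item.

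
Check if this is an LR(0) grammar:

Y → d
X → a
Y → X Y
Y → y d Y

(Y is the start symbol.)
A grammar is LR(0) if no state in the canonical LR(0) collection has:
  - both a shift item (dot before a terminal) and a complete item (shift-reduce conflict), or
  - two or more complete items (reduce-reduce conflict; the accept item [Y' → Y .] counts as a complete item here).

Augment with Y' → Y and build the canonical LR(0) collection (I0 = CLOSURE({[Y' → . Y]}), then GOTO on every symbol after a dot until no new states appear). It has 9 states:
  I0: { [X → . a], [Y → . X Y], [Y → . d], [Y → . y d Y], [Y' → . Y] }  — shift
  I1: { [X → . a], [Y → . X Y], [Y → . d], [Y → . y d Y], [Y → X . Y] }  — shift
  I2: { [Y' → Y .] }  — accept
  I3: { [X → a .] }  — reduce
  I4: { [Y → d .] }  — reduce
  I5: { [Y → y . d Y] }  — shift
  I6: { [X → . a], [Y → . X Y], [Y → . d], [Y → . y d Y], [Y → y d . Y] }  — shift
  I7: { [Y → y d Y .] }  — reduce
  I8: { [Y → X Y .] }  — reduce

Every state is either a pure shift/goto state or contains exactly one complete item and nothing to shift — no conflicts. The grammar is LR(0).

Answer: Yes, the grammar is LR(0)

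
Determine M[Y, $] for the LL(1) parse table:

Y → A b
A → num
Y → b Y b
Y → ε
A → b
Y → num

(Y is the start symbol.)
Y → ε

To find M[Y, $], we find productions for Y where $ is in the predict set (PREDICT(N → α) = (FIRST(α) \ {ε}) ∪ (FOLLOW(N) if α ⇒* ε)).

Relevant sets:
  FIRST(A) = { 'b', 'num' }
  FOLLOW(Y) = { $, 'b' }

Y → A b: PREDICT = { 'b', 'num' }
Y → b Y b: PREDICT = { 'b' }
Y → ε: PREDICT = { $, 'b' }
  $ is in predict set, so this production goes in M[Y, $]
Y → num: PREDICT = { 'num' }

M[Y, $] = Y → ε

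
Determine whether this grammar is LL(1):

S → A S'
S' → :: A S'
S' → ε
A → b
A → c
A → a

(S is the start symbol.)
Yes, the grammar is LL(1).

A grammar is LL(1) if for each non-terminal N with multiple productions, the predict sets of those productions are pairwise disjoint, where PREDICT(N → α) = (FIRST(α) \ {ε}) ∪ (FOLLOW(N) if α ⇒* ε).

Relevant sets:
  FOLLOW(S') = { $ }

For S':
  PREDICT(S' → :: A S') = { '::' }
  PREDICT(S' → ε) = { $ }
For A:
  PREDICT(A → b) = { 'b' }
  PREDICT(A → c) = { 'c' }
  PREDICT(A → a) = { 'a' }
S has a single production, so nothing to check there.

All predict sets are disjoint. The grammar IS LL(1).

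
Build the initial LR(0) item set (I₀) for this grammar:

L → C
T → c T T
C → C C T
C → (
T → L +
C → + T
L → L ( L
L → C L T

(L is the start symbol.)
First, augment the grammar with L' → L
I₀ = CLOSURE({ [L' → . L] }):
  [L' → . L] has the dot before L: add [L → . C], [L → . L ( L], [L → . C L T]
  [L → . C] has the dot before C: add [C → . C C T], [C → . (], [C → . + T]
No further items can be added.

I₀ = { [C → . (], [C → . + T], [C → . C C T], [L → . C L T], [L → . C], [L → . L ( L], [L' → . L] }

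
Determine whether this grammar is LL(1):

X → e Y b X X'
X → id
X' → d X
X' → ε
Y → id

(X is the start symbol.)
Relevant sets:
  FOLLOW(X') = { $, 'd' }

For X:
  PREDICT(X → e Y b X X') = { 'e' }
  PREDICT(X → id) = { 'id' }
For X':
  PREDICT(X' → d X) = { 'd' }
  PREDICT(X' → ε) = { $, 'd' }
Y has a single production, so nothing to check there.

Conflict found: Predict set conflict for X': { 'd' }
The grammar is NOT LL(1).

Answer: No. Predict set conflict for X': { 'd' }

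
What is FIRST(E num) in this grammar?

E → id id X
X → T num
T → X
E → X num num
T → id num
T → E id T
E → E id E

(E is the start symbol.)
FIRST sets of the non-terminals involved (from the grammar, by fixed-point iteration):
  FIRST(E) = { 'id' }

To compute FIRST(E num), process the symbols left to right:
Symbol E is a non-terminal. Add FIRST(E) \ {ε} = { 'id' }
E is not nullable (ε ∉ FIRST(E)), so stop here.
FIRST(E num) = { 'id' }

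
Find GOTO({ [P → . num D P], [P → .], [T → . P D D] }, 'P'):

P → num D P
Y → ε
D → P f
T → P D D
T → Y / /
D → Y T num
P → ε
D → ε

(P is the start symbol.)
GOTO(I, 'P') = CLOSURE({ [A → αX.β] : [A → α.Xβ] ∈ I, X = 'P' })

Items with dot before 'P', with the dot advanced:
  [T → . P D D] → [T → P . D D]
Closure of the advanced items:
  [T → P . D D] has the dot before D: add [D → . P f], [D → . Y T num], [D → .]
  [D → . P f] has the dot before P: add [P → . num D P], [P → .]
  [D → . Y T num] has the dot before Y: add [Y → .]

GOTO = { [D → . P f], [D → . Y T num], [D → .], [P → . num D P], [P → .], [T → P . D D], [Y → .] }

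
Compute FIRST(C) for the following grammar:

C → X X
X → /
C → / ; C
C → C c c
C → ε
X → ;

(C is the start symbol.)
FIRST sets of the other non-terminals involved (by the same procedure, iterated to a fixed point):
  FIRST(X) = { '/', ';' }

From C → X X:
  - X is a non-terminal: add FIRST(X) \ {ε} = { '/', ';' }
    X is not nullable, so stop
From C → / ; C:
  - '/' is a terminal: add '/' and stop
From C → C c c:
  - C is the symbol being defined: contributes nothing new
    C is nullable, so continue to the next symbol
  - c is a terminal: add 'c' and stop
From C → ε:
  - ε-production, so ε ∈ FIRST(C)

Collecting: FIRST(C) = { '/', ';', 'c', ε }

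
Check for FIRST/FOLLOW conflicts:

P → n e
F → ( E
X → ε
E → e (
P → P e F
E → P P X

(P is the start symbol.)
A FIRST/FOLLOW conflict occurs when a non-terminal N has a nullable alternative N → β (β ⇒* ε) and another alternative N → α with FIRST(α) ∩ FOLLOW(N) ≠ ∅: on such a lookahead the parser cannot decide between expanding α and letting N vanish via β.

Nullable non-terminals: X.
X has a nullable alternative but only one production, so nothing to check.

E, F, P have no nullable alternative, so no FIRST/FOLLOW check is needed there.

No FIRST/FOLLOW conflicts found.

Answer: No FIRST/FOLLOW conflicts.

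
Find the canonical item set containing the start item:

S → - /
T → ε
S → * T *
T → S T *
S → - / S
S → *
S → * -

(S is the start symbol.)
First, augment the grammar with S' → S
I₀ = CLOSURE({ [S' → . S] }):
  [S' → . S] has the dot before S: add [S → . - /], [S → . * T *], [S → . - / S], [S → . *], [S → . * -]
No further items can be added.

I₀ = { [S → . * -], [S → . * T *], [S → . *], [S → . - / S], [S → . - /], [S' → . S] }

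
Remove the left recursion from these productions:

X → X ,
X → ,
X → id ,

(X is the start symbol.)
X → , X'
X → id , X'
X' → , X'
X' → ε

X is directly left-recursive. The standard transformation for
  A → A α₁ | ... | A α_m | β₁ | ... | β_n
is
  A  → β₁ A' | ... | β_n A'
  A' → α₁ A' | ... | α_m A' | ε

X → , becomes X → , X'
X → id , becomes X → id , X'
X → X , becomes X' → , X'
Add X' → ε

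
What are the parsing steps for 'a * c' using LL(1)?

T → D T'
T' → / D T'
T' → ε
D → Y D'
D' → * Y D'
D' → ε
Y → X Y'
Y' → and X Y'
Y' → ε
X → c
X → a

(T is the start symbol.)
LL(1) parsing maintains a stack (initially the start symbol over $) and the input. At each step: if the stack top is a terminal, match it against the current input token; if it is a non-terminal N, replace it with the RHS of M[N, lookahead] (the unique production whose predict set contains the lookahead).

Stack is shown with the top on the left.

Stack         Input    Action
-----------------------------
T $           a * c $  output T → D T'
D T' $        a * c $  output D → Y D'
Y D' T' $     a * c $  output Y → X Y'
X Y' D' T' $  a * c $  output X → a
a Y' D' T' $  a * c $  match 'a'
Y' D' T' $    * c $    output Y' → ε
D' T' $       * c $    output D' → * Y D'
* Y D' T' $   * c $    match '*'
Y D' T' $     c $      output Y → X Y'
X Y' D' T' $  c $      output X → c
c Y' D' T' $  c $      match 'c'
Y' D' T' $    $        output Y' → ε
D' T' $       $        output D' → ε
T' $          $        output T' → ε
$             $        accept

The string is accepted.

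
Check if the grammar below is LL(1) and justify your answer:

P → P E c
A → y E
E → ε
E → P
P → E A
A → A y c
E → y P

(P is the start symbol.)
A grammar is LL(1) if for each non-terminal N with multiple productions, the predict sets of those productions are pairwise disjoint, where PREDICT(N → α) = (FIRST(α) \ {ε}) ∪ (FOLLOW(N) if α ⇒* ε).

Relevant sets:
  FIRST(P) = { 'y' }
  FIRST(E) = { 'y', ε }
  FIRST(A) = { 'y' }
  FOLLOW(E) = { $, 'c', 'y' }

For P:
  PREDICT(P → P E c) = { 'y' }
  PREDICT(P → E A) = { 'y' }
For A:
  PREDICT(A → y E) = { 'y' }
  PREDICT(A → A y c) = { 'y' }
For E:
  PREDICT(E → ε) = { $, 'c', 'y' }
  PREDICT(E → P) = { 'y' }
  PREDICT(E → y P) = { 'y' }

Conflict found: Predict set conflict for P: { 'y' }
The grammar is NOT LL(1).

Answer: No. Predict set conflict for P: { 'y' }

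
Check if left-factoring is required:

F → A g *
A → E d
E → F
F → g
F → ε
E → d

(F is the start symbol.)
Left-factoring is needed when two productions for the same non-terminal
share a common prefix on the right-hand side.

Productions for F:
  F → A g *
  F → g
  F → ε
Productions for E:
  E → F
  E → d

No common prefixes found.

Answer: No, left-factoring is not needed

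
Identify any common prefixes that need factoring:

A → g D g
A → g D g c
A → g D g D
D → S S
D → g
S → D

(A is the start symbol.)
Yes, A has productions with common prefix 'g D g'

Left-factoring is needed when two productions for the same non-terminal
share a common prefix on the right-hand side.

Productions for A:
  A → g D g
  A → g D g c
  A → g D g D
Productions for D:
  D → S S
  D → g

Found common prefix 'g D g' in productions for A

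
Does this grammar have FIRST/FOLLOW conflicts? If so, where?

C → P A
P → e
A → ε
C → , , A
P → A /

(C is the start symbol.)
No FIRST/FOLLOW conflicts.

Nullable non-terminals: A.
A has a nullable alternative but only one production, so nothing to check.

C, P have no nullable alternative, so no FIRST/FOLLOW check is needed there.

No FIRST/FOLLOW conflicts found.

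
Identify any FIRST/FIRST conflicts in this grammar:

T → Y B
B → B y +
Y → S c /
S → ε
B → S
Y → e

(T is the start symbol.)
No FIRST/FIRST conflicts.

FIRST sets of the non-terminals at (or reachable through a nullable prefix from) the front of some alternative:
  FIRST(B) = { 'y', ε }
  FIRST(S) = { ε }

Productions for B:
  B → B y +: FIRST = { 'y' }
  B → S: FIRST = { ε }
Productions for Y:
  Y → S c /: FIRST = { 'c' }
  Y → e: FIRST = { 'e' }
T, S have only one production, so no FIRST/FIRST conflict is possible there.

All alternatives of each non-terminal have pairwise disjoint FIRST sets.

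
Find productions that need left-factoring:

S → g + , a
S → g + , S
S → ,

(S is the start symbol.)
Left-factoring is needed when two productions for the same non-terminal
share a common prefix on the right-hand side.

Productions for S:
  S → g + , a
  S → g + , S
  S → ,

Found common prefix 'g + ,' in productions for S

Answer: Yes, S has productions with common prefix 'g + ,'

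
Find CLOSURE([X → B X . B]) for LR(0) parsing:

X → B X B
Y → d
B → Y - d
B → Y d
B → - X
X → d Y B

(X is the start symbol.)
Start with: [X → B X . B]
  [X → B X . B] has the dot before B: add [B → . Y - d], [B → . Y d], [B → . - X]
  [B → . Y - d] has the dot before Y: add [Y → . d]
No further items can be added.

CLOSURE = { [B → . - X], [B → . Y - d], [B → . Y d], [X → B X . B], [Y → . d] }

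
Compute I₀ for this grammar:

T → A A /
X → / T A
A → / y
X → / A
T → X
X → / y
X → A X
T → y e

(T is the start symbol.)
{ [A → . / y], [T → . A A /], [T → . X], [T → . y e], [T' → . T], [X → . / A], [X → . / T A], [X → . / y], [X → . A X] }

First, augment the grammar with T' → T
I₀ = CLOSURE({ [T' → . T] }):
  [T' → . T] has the dot before T: add [T → . A A /], [T → . X], [T → . y e]
  [T → . A A /] has the dot before A: add [A → . / y]
  [T → . X] has the dot before X: add [X → . / T A], [X → . / A], [X → . / y], [X → . A X]
No further items can be added.

I₀ = { [A → . / y], [T → . A A /], [T → . X], [T → . y e], [T' → . T], [X → . / A], [X → . / T A], [X → . / y], [X → . A X] }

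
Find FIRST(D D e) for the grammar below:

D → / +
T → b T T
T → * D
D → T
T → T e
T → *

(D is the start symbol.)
FIRST sets of the non-terminals involved (from the grammar, by fixed-point iteration):
  FIRST(D) = { '*', '/', 'b' }

To compute FIRST(D D e), process the symbols left to right:
Symbol D is a non-terminal. Add FIRST(D) \ {ε} = { '*', '/', 'b' }
D is not nullable (ε ∉ FIRST(D)), so stop here.
FIRST(D D e) = { '*', '/', 'b' }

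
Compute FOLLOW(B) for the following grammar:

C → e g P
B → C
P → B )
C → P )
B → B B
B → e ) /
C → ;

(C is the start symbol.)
{ ')', ';', 'e' }

In P → B ): B is followed by ')', add FIRST(')') \ {ε} = { ')' }
In B → B B: B is followed by B, add FIRST(B) \ {ε} = { ';', 'e' }
In B → B B: B is at the end; this adds FOLLOW(B) to itself — nothing new

Taking the union: FOLLOW(B) = { ')', ';', 'e' }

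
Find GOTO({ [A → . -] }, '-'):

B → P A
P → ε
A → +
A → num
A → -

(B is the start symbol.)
GOTO(I, '-') = CLOSURE({ [A → αX.β] : [A → α.Xβ] ∈ I, X = '-' })

Items with dot before '-', with the dot advanced:
  [A → . -] → [A → - .]
Closure adds nothing (no advanced item has the dot before a non-terminal).

GOTO = { [A → - .] }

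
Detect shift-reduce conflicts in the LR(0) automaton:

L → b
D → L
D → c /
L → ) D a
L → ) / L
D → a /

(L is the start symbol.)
Augment with L' → L and build the canonical LR(0) collection (I0 = CLOSURE({[L' → . L]}), then GOTO on every symbol after a dot until no new states appear). It has 13 states:
  I0: { [L → . ) / L], [L → . ) D a], [L → . b], [L' → . L] }  — shift
  I1: { [D → . L], [D → . a /], [D → . c /], [L → ) . / L], [L → ) . D a], [L → . ) / L], [L → . ) D a], [L → . b] }  — shift
  I2: { [L' → L .] }  — accept
  I3: { [L → b .] }  — reduce
  I4: { [L → ) / . L], [L → . ) / L], [L → . ) D a], [L → . b] }  — shift
  I5: { [L → ) D . a] }  — shift
  I6: { [D → L .] }  — reduce
  I7: { [D → a . /] }  — shift
  I8: { [D → c . /] }  — shift
  I9: { [D → c / .] }  — reduce
  I10: { [D → a / .] }  — reduce
  I11: { [L → ) D a .] }  — reduce
  I12: { [L → ) / L .] }  — reduce

No state contains both a complete item and a shift item.

Answer: No shift-reduce conflicts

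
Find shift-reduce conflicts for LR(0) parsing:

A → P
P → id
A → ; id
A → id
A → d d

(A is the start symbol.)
No shift-reduce conflicts

A shift-reduce conflict occurs when an LR(0) state has both:
  - a complete (reduce) item [A → α .] (dot at the end), and
  - a shift item [B → β . c γ] (dot before a terminal).

Augment with A' → A and build the canonical LR(0) collection (I0 = CLOSURE({[A' → . A]}), then GOTO on every symbol after a dot until no new states appear). It has 8 states:
  I0: { [A → . ; id], [A → . P], [A → . d d], [A → . id], [A' → . A], [P → . id] }  — shift
  I1: { [A → ; . id] }  — shift
  I2: { [A' → A .] }  — accept
  I3: { [A → P .] }  — reduce
  I4: { [A → d . d] }  — shift
  I5: { [A → id .], [P → id .] }  — 2 reduces
  I6: { [A → d d .] }  — reduce
  I7: { [A → ; id .] }  — reduce

No state contains both a complete item and a shift item.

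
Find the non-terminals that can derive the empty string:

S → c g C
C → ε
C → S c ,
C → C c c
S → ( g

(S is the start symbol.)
ε-productions: C → ε
So C is immediately nullable.
No further non-terminal can be added: every production for the remaining non-terminals contains a terminal or a non-nullable non-terminal.
Nullable = { 'C' }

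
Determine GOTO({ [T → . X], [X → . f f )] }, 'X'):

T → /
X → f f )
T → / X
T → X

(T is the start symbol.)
{ [T → X .] }

GOTO(I, 'X') = CLOSURE({ [A → αX.β] : [A → α.Xβ] ∈ I, X = 'X' })

Items with dot before 'X', with the dot advanced:
  [T → . X] → [T → X .]
Closure adds nothing (no advanced item has the dot before a non-terminal).

GOTO = { [T → X .] }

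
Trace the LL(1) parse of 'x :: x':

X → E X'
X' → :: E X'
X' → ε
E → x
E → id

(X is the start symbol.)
LL(1) parsing maintains a stack (initially the start symbol over $) and the input. At each step: if the stack top is a terminal, match it against the current input token; if it is a non-terminal N, replace it with the RHS of M[N, lookahead] (the unique production whose predict set contains the lookahead).

Stack is shown with the top on the left.

Stack      Input     Action
---------------------------
X $        x :: x $  output X → E X'
E X' $     x :: x $  output E → x
x X' $     x :: x $  match 'x'
X' $       :: x $    output X' → :: E X'
:: E X' $  :: x $    match '::'
E X' $     x $       output E → x
x X' $     x $       match 'x'
X' $       $         output X' → ε
$          $         accept

The string is accepted.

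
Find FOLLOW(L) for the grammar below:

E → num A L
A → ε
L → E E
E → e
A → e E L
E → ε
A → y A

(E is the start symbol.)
{ $, 'e', 'num' }

To compute FOLLOW(L), find every occurrence of L on a right-hand side N → α L β: add FIRST(β) \ {ε}, and if β is empty or nullable also add FOLLOW(N). Iterate to a fixed point.

In E → num A L: L is at the end, add FOLLOW(E)
In A → e E L: L is at the end, add FOLLOW(A)

The FOLLOW sets referred to above (computed the same way, to a fixed point):
  FOLLOW(E) = { $, 'e', 'num' }
  FOLLOW(A) = { $, 'e', 'num' }

Taking the union: FOLLOW(L) = { $, 'e', 'num' }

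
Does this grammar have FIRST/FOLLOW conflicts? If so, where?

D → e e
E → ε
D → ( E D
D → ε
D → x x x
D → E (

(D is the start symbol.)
No FIRST/FOLLOW conflicts.

Nullable non-terminals: D, E.
FIRST sets used below: FIRST(E) = { ε }

D: nullable alternative(s) D → ε; FOLLOW(D) = { $ }
  D → e e: FIRST \ {ε} = { 'e' } — disjoint from FOLLOW(D)
  D → ( E D: FIRST \ {ε} = { '(' } — disjoint from FOLLOW(D)
  D → ε: FIRST \ {ε} = { } — this is the only nullable alternative, skip
  D → x x x: FIRST \ {ε} = { 'x' } — disjoint from FOLLOW(D)
  D → E (: FIRST \ {ε} = { '(' } — disjoint from FOLLOW(D)
E has a nullable alternative but only one production, so nothing to check.

No FIRST/FOLLOW conflicts found.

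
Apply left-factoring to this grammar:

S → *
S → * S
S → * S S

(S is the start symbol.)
S → * S'
S' → ε
S' → S S''
S'' → ε
S'' → S

Left-factoring transforms A → αβ₁ | αβ₂ into A → αA' and A' → β₁ | β₂
(α is the longest common prefix among the alternatives). Repeat until
no nonterminal has two alternatives with a common prefix.

Round 1: S has alternatives sharing prefix '*'. Introduce S': S → * S'
  Add: S' → ε
  Add: S' → S
  Add: S' → S S

Round 2: S' has alternatives sharing prefix 'S'. Introduce S'': S' → S S''
  Add: S'' → ε
  Add: S'' → S

No remaining common prefixes — done.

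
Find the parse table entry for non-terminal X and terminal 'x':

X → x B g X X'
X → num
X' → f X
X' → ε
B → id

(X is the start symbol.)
To find M[X, 'x'], we find productions for X where 'x' is in the predict set (PREDICT(N → α) = (FIRST(α) \ {ε}) ∪ (FOLLOW(N) if α ⇒* ε)).

X → x B g X X': PREDICT = { 'x' }
  'x' is in predict set, so this production goes in M[X, 'x']
X → num: PREDICT = { 'num' }

M[X, 'x'] = X → x B g X X'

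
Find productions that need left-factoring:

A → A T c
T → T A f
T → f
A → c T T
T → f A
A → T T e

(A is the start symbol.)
Yes, T has productions with common prefix 'f'

Left-factoring is needed when two productions for the same non-terminal
share a common prefix on the right-hand side.

Productions for A:
  A → A T c
  A → c T T
  A → T T e
Productions for T:
  T → T A f
  T → f
  T → f A

Found common prefix 'f' in productions for T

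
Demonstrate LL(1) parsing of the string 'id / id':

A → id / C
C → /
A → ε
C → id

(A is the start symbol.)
LL(1) parsing maintains a stack (initially the start symbol over $) and the input. At each step: if the stack top is a terminal, match it against the current input token; if it is a non-terminal N, replace it with the RHS of M[N, lookahead] (the unique production whose predict set contains the lookahead).

Stack is shown with the top on the left.

Stack     Input      Action
---------------------------
A $       id / id $  output A → id / C
id / C $  id / id $  match 'id'
/ C $     / id $     match '/'
C $       id $       output C → id
id $      id $       match 'id'
$         $          accept

The string is accepted.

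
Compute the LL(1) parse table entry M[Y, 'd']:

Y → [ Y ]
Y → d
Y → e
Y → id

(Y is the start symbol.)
To find M[Y, 'd'], we find productions for Y where 'd' is in the predict set (PREDICT(N → α) = (FIRST(α) \ {ε}) ∪ (FOLLOW(N) if α ⇒* ε)).

Y → [ Y ]: PREDICT = { '[' }
Y → d: PREDICT = { 'd' }
  'd' is in predict set, so this production goes in M[Y, 'd']
Y → e: PREDICT = { 'e' }
Y → id: PREDICT = { 'id' }

M[Y, 'd'] = Y → d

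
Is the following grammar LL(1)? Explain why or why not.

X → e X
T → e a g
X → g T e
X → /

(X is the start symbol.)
Yes, the grammar is LL(1).

A grammar is LL(1) if for each non-terminal N with multiple productions, the predict sets of those productions are pairwise disjoint, where PREDICT(N → α) = (FIRST(α) \ {ε}) ∪ (FOLLOW(N) if α ⇒* ε).

For X:
  PREDICT(X → e X) = { 'e' }
  PREDICT(X → g T e) = { 'g' }
  PREDICT(X → '/') = { '/' }
T has a single production, so nothing to check there.

All predict sets are disjoint. The grammar IS LL(1).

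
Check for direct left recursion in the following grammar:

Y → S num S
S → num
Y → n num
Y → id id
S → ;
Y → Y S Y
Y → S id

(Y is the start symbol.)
Y → S num S: starts with S
S → num: starts with num
Y → n num: starts with n
Y → id id: starts with id
S → ;: starts with ';'
Y → Y S Y: LEFT RECURSIVE (starts with Y)
Y → S id: starts with S

The grammar has direct left recursion on: Y.

Answer: Yes, Y is left-recursive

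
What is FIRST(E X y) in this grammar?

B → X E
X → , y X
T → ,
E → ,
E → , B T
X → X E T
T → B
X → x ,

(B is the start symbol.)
FIRST sets of the non-terminals involved (from the grammar, by fixed-point iteration):
  FIRST(E) = { ',' }

To compute FIRST(E X y), process the symbols left to right:
Symbol E is a non-terminal. Add FIRST(E) \ {ε} = { ',' }
E is not nullable (ε ∉ FIRST(E)), so stop here.
FIRST(E X y) = { ',' }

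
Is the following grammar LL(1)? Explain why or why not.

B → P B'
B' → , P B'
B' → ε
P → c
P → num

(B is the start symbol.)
Yes, the grammar is LL(1).

A grammar is LL(1) if for each non-terminal N with multiple productions, the predict sets of those productions are pairwise disjoint, where PREDICT(N → α) = (FIRST(α) \ {ε}) ∪ (FOLLOW(N) if α ⇒* ε).

Relevant sets:
  FOLLOW(B') = { $ }

For B':
  PREDICT(B' → ',' P B') = { ',' }
  PREDICT(B' → ε) = { $ }
For P:
  PREDICT(P → c) = { 'c' }
  PREDICT(P → num) = { 'num' }
B has a single production, so nothing to check there.

All predict sets are disjoint. The grammar IS LL(1).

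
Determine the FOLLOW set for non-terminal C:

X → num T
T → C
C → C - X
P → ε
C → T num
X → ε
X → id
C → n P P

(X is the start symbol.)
To compute FOLLOW(C), find every occurrence of C on a right-hand side N → α C β: add FIRST(β) \ {ε}, and if β is empty or nullable also add FOLLOW(N). Iterate to a fixed point.

In T → C: C is at the end, add FOLLOW(T)
In C → C - X: C is followed by '-' X, add FIRST('-' X) \ {ε} = { '-' }

The FOLLOW sets referred to above (computed the same way, to a fixed point):
  FOLLOW(T) = { $, '-', 'num' }

Taking the union: FOLLOW(C) = { $, '-', 'num' }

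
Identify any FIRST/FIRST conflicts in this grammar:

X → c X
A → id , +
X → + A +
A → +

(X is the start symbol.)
No FIRST/FIRST conflicts.

A FIRST/FIRST conflict occurs when two productions N → α and N → β for the same non-terminal have FIRST(α) ∩ FIRST(β) ≠ ∅ (with ε ∈ FIRST of a nullable right-hand side, so two nullable alternatives also conflict).

Productions for X:
  X → c X: FIRST = { 'c' }
  X → + A +: FIRST = { '+' }
Productions for A:
  A → id , +: FIRST = { 'id' }
  A → +: FIRST = { '+' }

All alternatives of each non-terminal have pairwise disjoint FIRST sets.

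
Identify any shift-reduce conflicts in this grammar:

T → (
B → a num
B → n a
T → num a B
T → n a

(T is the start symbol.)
No shift-reduce conflicts

Augment with T' → T and build the canonical LR(0) collection (I0 = CLOSURE({[T' → . T]}), then GOTO on every symbol after a dot until no new states appear). It has 12 states:
  I0: { [T → . (], [T → . n a], [T → . num a B], [T' → . T] }  — shift
  I1: { [T → ( .] }  — reduce
  I2: { [T' → T .] }  — accept
  I3: { [T → n . a] }  — shift
  I4: { [T → num . a B] }  — shift
  I5: { [B → . a num], [B → . n a], [T → num a . B] }  — shift
  I6: { [T → num a B .] }  — reduce
  I7: { [B → a . num] }  — shift
  I8: { [B → n . a] }  — shift
  I9: { [B → n a .] }  — reduce
  I10: { [B → a num .] }  — reduce
  I11: { [T → n a .] }  — reduce

No state contains both a complete item and a shift item.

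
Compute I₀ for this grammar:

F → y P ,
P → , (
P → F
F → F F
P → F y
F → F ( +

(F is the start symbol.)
First, augment the grammar with F' → F
I₀ = CLOSURE({ [F' → . F] }):
  [F' → . F] has the dot before F: add [F → . y P ,], [F → . F F], [F → . F ( +]
No further items can be added.

I₀ = { [F → . F ( +], [F → . F F], [F → . y P ,], [F' → . F] }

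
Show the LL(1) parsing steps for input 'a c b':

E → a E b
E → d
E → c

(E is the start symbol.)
Stack is shown with the top on the left.

Stack    Input    Action
------------------------
E $      a c b $  output E → a E b
a E b $  a c b $  match 'a'
E b $    c b $    output E → c
c b $    c b $    match 'c'
b $      b $      match 'b'
$        $        accept

The string is accepted.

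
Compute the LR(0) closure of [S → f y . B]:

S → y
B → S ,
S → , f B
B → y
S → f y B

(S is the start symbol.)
Start with: [S → f y . B]
  [S → f y . B] has the dot before B: add [B → . S ,], [B → . y]
  [B → . S ,] has the dot before S: add [S → . y], [S → . , f B], [S → . f y B]
No further items can be added.

CLOSURE = { [B → . S ,], [B → . y], [S → . , f B], [S → . f y B], [S → . y], [S → f y . B] }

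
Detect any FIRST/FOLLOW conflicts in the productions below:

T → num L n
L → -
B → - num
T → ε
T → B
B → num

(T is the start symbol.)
Nullable non-terminals: T.
FIRST sets used below: FIRST(B) = { '-', 'num' }

T: nullable alternative(s) T → ε; FOLLOW(T) = { $ }
  T → num L n: FIRST \ {ε} = { 'num' } — disjoint from FOLLOW(T)
  T → ε: FIRST \ {ε} = { } — this is the only nullable alternative, skip
  T → B: FIRST \ {ε} = { '-', 'num' } — disjoint from FOLLOW(T)

B, L have no nullable alternative, so no FIRST/FOLLOW check is needed there.

No FIRST/FOLLOW conflicts found.

Answer: No FIRST/FOLLOW conflicts.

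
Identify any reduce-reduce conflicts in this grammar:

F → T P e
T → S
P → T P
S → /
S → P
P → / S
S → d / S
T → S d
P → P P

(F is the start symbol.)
Yes — I8: [S → d / S .] vs [T → S .]; I10: [P → T P .] vs [S → P .]; I11: [P → P P .] vs [S → P .]; I13: [P → T P .] vs [S → P .]; I15: [P → / S .] vs [T → S .]

Augment with F' → F and build the canonical LR(0) collection (I0 = CLOSURE({[F' → . F]}), then GOTO on every symbol after a dot until no new states appear). It has 16 states:
  I0: { [F → . T P e], [F' → . F], [P → . / S], [P → . P P], [P → . T P], [S → . /], [S → . P], [S → . d / S], [T → . S d], [T → . S] }  — shift
  I1: { [P → . / S], [P → . P P], [P → . T P], [P → / . S], [S → . /], [S → . P], [S → . d / S], [S → / .], [T → . S d], [T → . S] }  — shift, reduce
  I2: { [F' → F .] }  — accept
  I3: { [P → . / S], [P → . P P], [P → . T P], [P → P . P], [S → . /], [S → . P], [S → . d / S], [S → P .], [T → . S d], [T → . S] }  — shift, reduce
  I4: { [T → S . d], [T → S .] }  — shift, reduce
  I5: { [F → T . P e], [P → . / S], [P → . P P], [P → . T P], [P → T . P], [S → . /], [S → . P], [S → . d / S], [T → . S d], [T → . S] }  — shift
  I6: { [S → d . / S] }  — shift
  I7: { [P → . / S], [P → . P P], [P → . T P], [S → . /], [S → . P], [S → . d / S], [S → d / . S], [T → . S d], [T → . S] }  — shift
  I8: { [S → d / S .], [T → S . d], [T → S .] }  — shift, 2 reduces
  I9: { [P → . / S], [P → . P P], [P → . T P], [P → T . P], [S → . /], [S → . P], [S → . d / S], [T → . S d], [T → . S] }  — shift
  I10: { [P → . / S], [P → . P P], [P → . T P], [P → P . P], [P → T P .], [S → . /], [S → . P], [S → . d / S], [S → P .], [T → . S d], [T → . S] }  — shift, 2 reduces
  I11: { [P → . / S], [P → . P P], [P → . T P], [P → P . P], [P → P P .], [S → . /], [S → . P], [S → . d / S], [S → P .], [T → . S d], [T → . S] }  — shift, 2 reduces
  I12: { [T → S d .] }  — reduce
  I13: { [F → T P . e], [P → . / S], [P → . P P], [P → . T P], [P → P . P], [P → T P .], [S → . /], [S → . P], [S → . d / S], [S → P .], [T → . S d], [T → . S] }  — shift, 2 reduces
  I14: { [F → T P e .] }  — reduce
  I15: { [P → / S .], [T → S . d], [T → S .] }  — shift, 2 reduces

I8 contains complete items [S → d / S .], [T → S .] — reduce-reduce conflict.
I10 contains complete items [P → T P .], [S → P .] — reduce-reduce conflict.
I11 contains complete items [P → P P .], [S → P .] — reduce-reduce conflict.
I13 contains complete items [P → T P .], [S → P .] — reduce-reduce conflict.
I15 contains complete items [P → / S .], [T → S .] — reduce-reduce conflict.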